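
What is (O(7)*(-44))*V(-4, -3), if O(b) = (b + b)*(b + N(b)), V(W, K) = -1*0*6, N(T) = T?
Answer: 0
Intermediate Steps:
V(W, K) = 0 (V(W, K) = 0*6 = 0)
O(b) = 4*b² (O(b) = (b + b)*(b + b) = (2*b)*(2*b) = 4*b²)
(O(7)*(-44))*V(-4, -3) = ((4*7²)*(-44))*0 = ((4*49)*(-44))*0 = (196*(-44))*0 = -8624*0 = 0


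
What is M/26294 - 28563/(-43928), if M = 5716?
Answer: 501063985/577521416 ≈ 0.86761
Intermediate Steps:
M/26294 - 28563/(-43928) = 5716/26294 - 28563/(-43928) = 5716*(1/26294) - 28563*(-1/43928) = 2858/13147 + 28563/43928 = 501063985/577521416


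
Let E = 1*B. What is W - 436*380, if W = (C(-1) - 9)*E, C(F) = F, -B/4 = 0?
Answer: -165680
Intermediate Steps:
B = 0 (B = -4*0 = 0)
E = 0 (E = 1*0 = 0)
W = 0 (W = (-1 - 9)*0 = -10*0 = 0)
W - 436*380 = 0 - 436*380 = 0 - 165680 = -165680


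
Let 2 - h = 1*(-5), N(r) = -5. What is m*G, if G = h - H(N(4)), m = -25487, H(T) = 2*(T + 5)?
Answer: -178409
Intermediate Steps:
h = 7 (h = 2 - (-5) = 2 - 1*(-5) = 2 + 5 = 7)
H(T) = 10 + 2*T (H(T) = 2*(5 + T) = 10 + 2*T)
G = 7 (G = 7 - (10 + 2*(-5)) = 7 - (10 - 10) = 7 - 1*0 = 7 + 0 = 7)
m*G = -25487*7 = -178409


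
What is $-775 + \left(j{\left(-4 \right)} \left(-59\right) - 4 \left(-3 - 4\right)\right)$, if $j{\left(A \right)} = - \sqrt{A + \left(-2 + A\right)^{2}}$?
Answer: $-747 + 236 \sqrt{2} \approx -413.25$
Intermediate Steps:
$-775 + \left(j{\left(-4 \right)} \left(-59\right) - 4 \left(-3 - 4\right)\right) = -775 + \left(- \sqrt{-4 + \left(-2 - 4\right)^{2}} \left(-59\right) - 4 \left(-3 - 4\right)\right) = -775 - \left(-28 - - \sqrt{-4 + \left(-6\right)^{2}} \left(-59\right)\right) = -775 + \left(- \sqrt{-4 + 36} \left(-59\right) + 28\right) = -775 + \left(- \sqrt{32} \left(-59\right) + 28\right) = -775 + \left(- 4 \sqrt{2} \left(-59\right) + 28\right) = -775 + \left(236 \sqrt{2} + 28\right) = -775 + \left(28 + 236 \sqrt{2}\right) = -747 + 236 \sqrt{2}$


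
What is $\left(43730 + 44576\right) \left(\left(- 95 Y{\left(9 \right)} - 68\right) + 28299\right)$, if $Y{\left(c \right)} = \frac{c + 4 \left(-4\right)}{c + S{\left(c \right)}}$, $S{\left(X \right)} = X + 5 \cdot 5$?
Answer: $\frac{107256290988}{43} \approx 2.4943 \cdot 10^{9}$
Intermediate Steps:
$S{\left(X \right)} = 25 + X$ ($S{\left(X \right)} = X + 25 = 25 + X$)
$Y{\left(c \right)} = \frac{-16 + c}{25 + 2 c}$ ($Y{\left(c \right)} = \frac{c + 4 \left(-4\right)}{c + \left(25 + c\right)} = \frac{c - 16}{25 + 2 c} = \frac{-16 + c}{25 + 2 c}$)
$\left(43730 + 44576\right) \left(\left(- 95 Y{\left(9 \right)} - 68\right) + 28299\right) = \left(43730 + 44576\right) \left(\left(- 95 \frac{-16 + 9}{25 + 2 \cdot 9} - 68\right) + 28299\right) = 88306 \left(\left(- 95 \frac{1}{25 + 18} \left(-7\right) - 68\right) + 28299\right) = 88306 \left(\left(- 95 \cdot \frac{1}{43} \left(-7\right) - 68\right) + 28299\right) = 88306 \left(\left(\left(-95\right) \left(- \frac{7}{43}\right) - 68\right) + 28299\right) = 88306 \left(\left(\frac{665}{43} - 68\right) + 28299\right) = 88306 \left(- \frac{2259}{43} + 28299\right) = 88306 \cdot \frac{1214598}{43} = \frac{107256290988}{43}$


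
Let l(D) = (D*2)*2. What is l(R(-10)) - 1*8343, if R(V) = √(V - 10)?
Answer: -8343 + 8*I*√5 ≈ -8343.0 + 17.889*I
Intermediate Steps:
R(V) = √(-10 + V)
l(D) = 4*D (l(D) = (2*D)*2 = 4*D)
l(R(-10)) - 1*8343 = 4*√(-10 - 10) - 1*8343 = 4*√(-20) - 8343 = 4*(2*I*√5) - 8343 = 8*I*√5 - 8343 = -8343 + 8*I*√5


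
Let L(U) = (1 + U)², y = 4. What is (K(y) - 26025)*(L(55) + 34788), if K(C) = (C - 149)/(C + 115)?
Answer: -117455178880/119 ≈ -9.8702e+8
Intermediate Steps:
K(C) = (-149 + C)/(115 + C)
(K(y) - 26025)*(L(55) + 34788) = ((-149 + 4)/(115 + 4) - 26025)*((1 + 55)² + 34788) = (-145/119 - 26025)*(56² + 34788) = ((1/119)*(-145) - 26025)*(3136 + 34788) = (-145/119 - 26025)*37924 = -3097120/119*37924 = -117455178880/119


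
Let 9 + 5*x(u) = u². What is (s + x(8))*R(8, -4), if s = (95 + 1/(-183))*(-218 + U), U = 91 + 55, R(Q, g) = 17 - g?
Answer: -8747445/61 ≈ -1.4340e+5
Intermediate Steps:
U = 146
s = -417216/61 (s = (95 + 1/(-183))*(-218 + 146) = (95 - 1/183)*(-72) = (17384/183)*(-72) = -417216/61 ≈ -6839.6)
x(u) = -9/5 + u²/5
(s + x(8))*R(8, -4) = (-417216/61 + (-9/5 + (⅕)*8²))*(17 - 1*(-4)) = (-417216/61 + (-9/5 + (⅕)*64))*(17 + 4) = (-417216/61 + (-9/5 + 64/5))*21 = (-417216/61 + 11)*21 = -416545/61*21 = -8747445/61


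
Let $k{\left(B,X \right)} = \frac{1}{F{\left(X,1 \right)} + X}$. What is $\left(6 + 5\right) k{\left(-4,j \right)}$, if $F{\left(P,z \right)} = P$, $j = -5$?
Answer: $- \frac{11}{10} \approx -1.1$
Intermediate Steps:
$k{\left(B,X \right)} = \frac{1}{2 X}$ ($k{\left(B,X \right)} = \frac{1}{X + X} = \frac{1}{2 X}$)
$\left(6 + 5\right) k{\left(-4,j \right)} = \left(6 + 5\right) \frac{1}{2 \left(-5\right)} = 11 \cdot \frac{1}{2} \left(- \frac{1}{5}\right) = 11 \left(- \frac{1}{10}\right) = - \frac{11}{10}$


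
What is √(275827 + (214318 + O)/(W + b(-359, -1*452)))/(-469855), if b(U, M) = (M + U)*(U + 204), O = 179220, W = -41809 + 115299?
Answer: -√10944520839593585/93592766725 ≈ -0.0011178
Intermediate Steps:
W = 73490
b(U, M) = (204 + U)*(M + U) (b(U, M) = (M + U)*(204 + U) = (204 + U)*(M + U))
√(275827 + (214318 + O)/(W + b(-359, -1*452)))/(-469855) = √(275827 + (214318 + 179220)/(73490 + ((-359)² + 204*(-1*452) + 204*(-359) - 1*452*(-359))))/(-469855) = √(275827 + 393538/(73490 + (128881 + 204*(-452) - 73236 - 452*(-359))))*(-1/469855) = √(275827 + 393538/(73490 + (128881 - 92208 - 73236 + 162268)))*(-1/469855) = √(275827 + 393538/(73490 + 125705))*(-1/469855) = √(275827 + 393538/199195)*(-1/469855) = √(54943752803/199195)*(-1/469855) = (√10944520839593585/199195)*(-1/469855) = -√10944520839593585/93592766725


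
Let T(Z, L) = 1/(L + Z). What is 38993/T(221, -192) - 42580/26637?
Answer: 30120997109/26637 ≈ 1.1308e+6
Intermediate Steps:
38993/T(221, -192) - 42580/26637 = 38993/(1/(-192 + 221)) - 42580/26637 = 38993/(1/29) - 42580*1/26637 = 38993/(1/29) - 42580/26637 = 38993*29 - 42580/26637 = 1130797 - 42580/26637 = 30120997109/26637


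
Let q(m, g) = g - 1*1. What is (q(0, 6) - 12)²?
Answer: 49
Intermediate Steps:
q(m, g) = -1 + g (q(m, g) = g - 1 = -1 + g)
(q(0, 6) - 12)² = ((-1 + 6) - 12)² = (5 - 12)² = (-7)² = 49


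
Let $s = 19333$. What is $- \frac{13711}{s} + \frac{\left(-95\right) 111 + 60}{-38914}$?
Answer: $- \frac{330843349}{752324362} \approx -0.43976$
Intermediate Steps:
$- \frac{13711}{s} + \frac{\left(-95\right) 111 + 60}{-38914} = - \frac{13711}{19333} + \frac{\left(-95\right) 111 + 60}{-38914} = \left(-13711\right) \frac{1}{19333} + \left(-10545 + 60\right) \left(- \frac{1}{38914}\right) = - \frac{13711}{19333} - - \frac{10485}{38914} = - \frac{13711}{19333} + \frac{10485}{38914} = - \frac{330843349}{752324362}$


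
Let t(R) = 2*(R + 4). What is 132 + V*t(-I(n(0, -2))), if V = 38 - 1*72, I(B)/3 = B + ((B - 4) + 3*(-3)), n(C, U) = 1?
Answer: -2384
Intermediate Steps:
I(B) = -39 + 6*B (I(B) = 3*(B + ((B - 4) + 3*(-3))) = 3*(B + ((-4 + B) - 9)) = 3*(B + (-13 + B)) = 3*(-13 + 2*B) = -39 + 6*B)
V = -34 (V = 38 - 72 = -34)
t(R) = 8 + 2*R (t(R) = 2*(4 + R) = 8 + 2*R)
132 + V*t(-I(n(0, -2))) = 132 - 34*(8 + 2*(-(-39 + 6*1))) = 132 - 34*(8 + 2*(-(-39 + 6))) = 132 - 34*(8 + 2*(-1*(-33))) = 132 - 34*(8 + 2*33) = 132 - 34*(8 + 66) = 132 - 34*74 = 132 - 2516 = -2384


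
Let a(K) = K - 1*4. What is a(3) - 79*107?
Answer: -8454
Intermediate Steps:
a(K) = -4 + K (a(K) = K - 4 = -4 + K)
a(3) - 79*107 = (-4 + 3) - 79*107 = -1 - 8453 = -8454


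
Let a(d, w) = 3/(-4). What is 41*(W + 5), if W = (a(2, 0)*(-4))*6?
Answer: 943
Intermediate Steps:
a(d, w) = -¾ (a(d, w) = 3*(-¼) = -¾)
W = 18 (W = -¾*(-4)*6 = 3*6 = 18)
41*(W + 5) = 41*(18 + 5) = 41*23 = 943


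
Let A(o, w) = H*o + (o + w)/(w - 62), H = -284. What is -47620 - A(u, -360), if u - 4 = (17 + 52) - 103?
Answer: -11845735/211 ≈ -56141.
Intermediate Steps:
u = -30 (u = 4 + ((17 + 52) - 103) = 4 + (69 - 103) = 4 - 34 = -30)
A(o, w) = -284*o + (o + w)/(-62 + w) (A(o, w) = -284*o + (o + w)/(w - 62) = -284*o + (o + w)/(-62 + w))
-47620 - A(u, -360) = -47620 - (-360 + 17609*(-30) - 284*(-30)*(-360))/(-62 - 360) = -47620 - (-360 - 528270 - 3067200)/(-422) = -47620 - (-1)*(-3595830)/422 = -47620 - 1*1797915/211 = -47620 - 1797915/211 = -11845735/211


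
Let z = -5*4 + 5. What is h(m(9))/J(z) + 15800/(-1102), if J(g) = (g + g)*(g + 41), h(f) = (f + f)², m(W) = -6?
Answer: -520112/35815 ≈ -14.522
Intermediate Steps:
h(f) = 4*f² (h(f) = (2*f)² = 4*f²)
z = -15 (z = -20 + 5 = -15)
J(g) = 2*g*(41 + g) (J(g) = (2*g)*(41 + g) = 2*g*(41 + g))
h(m(9))/J(z) + 15800/(-1102) = (4*(-6)²)/((2*(-15)*(41 - 15))) + 15800/(-1102) = (4*36)/((2*(-15)*26)) + 15800*(-1/1102) = 144/(-780) - 7900/551 = 144*(-1/780) - 7900/551 = -12/65 - 7900/551 = -520112/35815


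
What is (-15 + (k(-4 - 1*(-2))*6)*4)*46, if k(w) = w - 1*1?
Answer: -4002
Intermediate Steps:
k(w) = -1 + w (k(w) = w - 1 = -1 + w)
(-15 + (k(-4 - 1*(-2))*6)*4)*46 = (-15 + ((-1 + (-4 - 1*(-2)))*6)*4)*46 = (-15 + ((-1 + (-4 + 2))*6)*4)*46 = (-15 + ((-1 - 2)*6)*4)*46 = (-15 - 3*6*4)*46 = (-15 - 18*4)*46 = (-15 - 72)*46 = -87*46 = -4002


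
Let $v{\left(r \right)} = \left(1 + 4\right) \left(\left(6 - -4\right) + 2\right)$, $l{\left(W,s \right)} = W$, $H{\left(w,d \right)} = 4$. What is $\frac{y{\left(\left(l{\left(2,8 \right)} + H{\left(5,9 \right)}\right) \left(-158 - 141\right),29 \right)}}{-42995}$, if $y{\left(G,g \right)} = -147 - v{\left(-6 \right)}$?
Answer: $\frac{207}{42995} \approx 0.0048145$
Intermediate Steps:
$v{\left(r \right)} = 60$ ($v{\left(r \right)} = 5 \left(\left(6 + 4\right) + 2\right) = 5 \left(10 + 2\right) = 5 \cdot 12 = 60$)
$y{\left(G,g \right)} = -207$ ($y{\left(G,g \right)} = -147 - 60 = -207$)
$\frac{y{\left(\left(l{\left(2,8 \right)} + H{\left(5,9 \right)}\right) \left(-158 - 141\right),29 \right)}}{-42995} = - \frac{207}{-42995} = \left(-207\right) \left(- \frac{1}{42995}\right) = \frac{207}{42995}$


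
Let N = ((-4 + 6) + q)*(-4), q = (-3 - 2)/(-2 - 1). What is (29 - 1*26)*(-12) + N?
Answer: -152/3 ≈ -50.667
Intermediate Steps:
q = 5/3 (q = -5/(-3) = -5*(-1/3) = 5/3 ≈ 1.6667)
N = -44/3 (N = ((-4 + 6) + 5/3)*(-4) = (2 + 5/3)*(-4) = (11/3)*(-4) = -44/3 ≈ -14.667)
(29 - 1*26)*(-12) + N = (29 - 1*26)*(-12) - 44/3 = (29 - 26)*(-12) - 44/3 = 3*(-12) - 44/3 = -36 - 44/3 = -152/3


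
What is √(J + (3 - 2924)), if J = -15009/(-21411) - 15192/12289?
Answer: I*√2497083705103131430/29235531 ≈ 54.051*I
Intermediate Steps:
J = -46943437/87706593 (J = -15009*(-1/21411) - 15192*1/12289 = 5003/7137 - 15192/12289 = -46943437/87706593 ≈ -0.53523)
√(J + (3 - 2924)) = √(-46943437/87706593 + (3 - 2924)) = √(-46943437/87706593 - 2921) = √(-256237901590/87706593) = I*√2497083705103131430/29235531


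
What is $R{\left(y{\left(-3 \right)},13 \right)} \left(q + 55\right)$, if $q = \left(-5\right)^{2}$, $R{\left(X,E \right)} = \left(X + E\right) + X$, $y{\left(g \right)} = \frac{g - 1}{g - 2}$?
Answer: $1168$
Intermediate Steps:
$y{\left(g \right)} = \frac{-1 + g}{-2 + g}$
$R{\left(X,E \right)} = E + 2 X$ ($R{\left(X,E \right)} = \left(E + X\right) + X = E + 2 X$)
$q = 25$
$R{\left(y{\left(-3 \right)},13 \right)} \left(q + 55\right) = \left(13 + 2 \frac{-1 - 3}{-2 - 3}\right) \left(25 + 55\right) = \left(13 + 2 \frac{1}{-5} \left(-4\right)\right) 80 = \left(13 + 2 \left(\left(- \frac{1}{5}\right) \left(-4\right)\right)\right) 80 = \left(13 + 2 \cdot \frac{4}{5}\right) 80 = \left(13 + \frac{8}{5}\right) 80 = \frac{73}{5} \cdot 80 = 1168$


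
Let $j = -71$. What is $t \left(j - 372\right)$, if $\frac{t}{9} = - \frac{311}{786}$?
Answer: $\frac{413319}{262} \approx 1577.6$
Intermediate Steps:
$t = - \frac{933}{262}$ ($t = 9 \left(- \frac{311}{786}\right) = - \frac{933}{262} \approx -3.5611$)
$t \left(j - 372\right) = - \frac{933 \left(-71 - 372\right)}{262} = \left(- \frac{933}{262}\right) \left(-443\right) = \frac{413319}{262}$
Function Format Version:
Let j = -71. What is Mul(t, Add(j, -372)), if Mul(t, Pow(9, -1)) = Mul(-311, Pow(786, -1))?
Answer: Rational(413319, 262) ≈ 1577.6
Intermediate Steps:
t = Rational(-933, 262) (t = Mul(9, Mul(-311, Pow(786, -1))) = Mul(9, Mul(-311, Rational(1, 786))) = Mul(9, Rational(-311, 786)) = Rational(-933, 262) ≈ -3.5611)
Mul(t, Add(j, -372)) = Mul(Rational(-933, 262), Add(-71, -372)) = Mul(Rational(-933, 262), -443) = Rational(413319, 262)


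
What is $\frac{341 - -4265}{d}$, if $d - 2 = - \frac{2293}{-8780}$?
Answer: $\frac{40440680}{19853} \approx 2037.0$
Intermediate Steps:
$d = \frac{19853}{8780}$ ($d = 2 - \frac{2293}{-8780} = 2 - - \frac{2293}{8780} = 2 + \frac{2293}{8780} = \frac{19853}{8780} \approx 2.2612$)
$\frac{341 - -4265}{d} = \frac{341 - -4265}{\frac{19853}{8780}} = \left(341 + 4265\right) \frac{8780}{19853} = 4606 \cdot \frac{8780}{19853} = \frac{40440680}{19853}$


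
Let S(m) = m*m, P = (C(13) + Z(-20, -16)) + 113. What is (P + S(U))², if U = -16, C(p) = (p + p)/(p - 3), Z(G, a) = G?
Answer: 3090564/25 ≈ 1.2362e+5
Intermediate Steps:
C(p) = 2*p/(-3 + p) (C(p) = (2*p)/(-3 + p) = 2*p/(-3 + p))
P = 478/5 (P = (2*13/(-3 + 13) - 20) + 113 = (2*13/10 - 20) + 113 = (2*13*(⅒) - 20) + 113 = (13/5 - 20) + 113 = -87/5 + 113 = 478/5 ≈ 95.600)
S(m) = m²
(P + S(U))² = (478/5 + (-16)²)² = (478/5 + 256)² = (1758/5)² = 3090564/25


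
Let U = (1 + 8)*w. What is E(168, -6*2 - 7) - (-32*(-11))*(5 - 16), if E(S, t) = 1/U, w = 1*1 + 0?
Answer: 34849/9 ≈ 3872.1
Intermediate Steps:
w = 1 (w = 1 + 0 = 1)
U = 9 (U = (1 + 8)*1 = 9*1 = 9)
E(S, t) = ⅑ (E(S, t) = 1/9 = ⅑)
E(168, -6*2 - 7) - (-32*(-11))*(5 - 16) = ⅑ - (-32*(-11))*(5 - 16) = ⅑ - 352*(-11) = ⅑ - 1*(-3872) = ⅑ + 3872 = 34849/9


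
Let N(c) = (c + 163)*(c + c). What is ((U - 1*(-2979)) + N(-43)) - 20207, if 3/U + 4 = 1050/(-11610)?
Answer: -43609645/1583 ≈ -27549.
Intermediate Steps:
U = -1161/1583 (U = 3/(-4 + 1050/(-11610)) = 3/(-4 + 1050*(-1/11610)) = 3/(-4 - 35/387) = 3/(-1583/387) = 3*(-387/1583) = -1161/1583 ≈ -0.73342)
N(c) = 2*c*(163 + c) (N(c) = (163 + c)*(2*c) = 2*c*(163 + c))
((U - 1*(-2979)) + N(-43)) - 20207 = ((-1161/1583 - 1*(-2979)) + 2*(-43)*(163 - 43)) - 20207 = ((-1161/1583 + 2979) + 2*(-43)*120) - 20207 = (4714596/1583 - 10320) - 20207 = -11621964/1583 - 20207 = -43609645/1583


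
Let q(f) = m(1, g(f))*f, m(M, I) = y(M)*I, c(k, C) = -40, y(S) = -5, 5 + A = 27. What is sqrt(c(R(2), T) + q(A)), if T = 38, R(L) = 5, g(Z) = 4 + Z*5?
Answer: 2*I*sqrt(3145) ≈ 112.16*I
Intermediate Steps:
A = 22 (A = -5 + 27 = 22)
g(Z) = 4 + 5*Z
m(M, I) = -5*I
q(f) = f*(-20 - 25*f) (q(f) = (-5*(4 + 5*f))*f = (-20 - 25*f)*f = f*(-20 - 25*f))
sqrt(c(R(2), T) + q(A)) = sqrt(-40 + 5*22*(-4 - 5*22)) = sqrt(-40 + 5*22*(-4 - 110)) = sqrt(-40 + 5*22*(-114)) = sqrt(-40 - 12540) = sqrt(-12580) = 2*I*sqrt(3145)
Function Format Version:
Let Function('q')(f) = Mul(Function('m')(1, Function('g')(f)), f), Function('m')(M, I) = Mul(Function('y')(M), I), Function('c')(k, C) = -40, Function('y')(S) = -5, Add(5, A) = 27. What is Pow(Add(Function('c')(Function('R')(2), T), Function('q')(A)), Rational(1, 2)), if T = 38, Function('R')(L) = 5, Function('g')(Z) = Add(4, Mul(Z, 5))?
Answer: Mul(2, I, Pow(3145, Rational(1, 2))) ≈ Mul(112.16, I)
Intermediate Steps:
A = 22 (A = Add(-5, 27) = 22)
Function('g')(Z) = Add(4, Mul(5, Z))
Function('m')(M, I) = Mul(-5, I)
Function('q')(f) = Mul(f, Add(-20, Mul(-25, f))) (Function('q')(f) = Mul(Mul(-5, Add(4, Mul(5, f))), f) = Mul(Add(-20, Mul(-25, f)), f) = Mul(f, Add(-20, Mul(-25, f))))
Pow(Add(Function('c')(Function('R')(2), T), Function('q')(A)), Rational(1, 2)) = Pow(Add(-40, Mul(5, 22, Add(-4, Mul(-5, 22)))), Rational(1, 2)) = Pow(Add(-40, Mul(5, 22, Add(-4, -110))), Rational(1, 2)) = Pow(Add(-40, Mul(5, 22, -114)), Rational(1, 2)) = Pow(Add(-40, -12540), Rational(1, 2)) = Pow(-12580, Rational(1, 2)) = Mul(2, I, Pow(3145, Rational(1, 2)))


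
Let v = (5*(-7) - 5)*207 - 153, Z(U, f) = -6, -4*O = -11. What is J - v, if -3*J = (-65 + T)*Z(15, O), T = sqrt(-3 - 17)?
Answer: 8303 + 4*I*sqrt(5) ≈ 8303.0 + 8.9443*I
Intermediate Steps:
O = 11/4 (O = -1/4*(-11) = 11/4 ≈ 2.7500)
T = 2*I*sqrt(5) (T = sqrt(-20) = 2*I*sqrt(5) ≈ 4.4721*I)
J = -130 + 4*I*sqrt(5) (J = -(-65 + 2*I*sqrt(5))*(-6)/3 = -(390 - 12*I*sqrt(5))/3 = -130 + 4*I*sqrt(5) ≈ -130.0 + 8.9443*I)
v = -8433 (v = (-35 - 5)*207 - 153 = -40*207 - 153 = -8280 - 153 = -8433)
J - v = (-130 + 4*I*sqrt(5)) - 1*(-8433) = (-130 + 4*I*sqrt(5)) + 8433 = 8303 + 4*I*sqrt(5)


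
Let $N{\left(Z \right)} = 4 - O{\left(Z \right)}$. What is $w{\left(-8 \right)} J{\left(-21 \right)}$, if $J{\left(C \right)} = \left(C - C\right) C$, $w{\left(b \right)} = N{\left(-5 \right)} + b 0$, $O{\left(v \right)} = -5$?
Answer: $0$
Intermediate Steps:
$N{\left(Z \right)} = 9$ ($N{\left(Z \right)} = 4 - -5 = 4 + 5 = 9$)
$w{\left(b \right)} = 9$ ($w{\left(b \right)} = 9 + b 0 = 9 + 0 = 9$)
$J{\left(C \right)} = 0$ ($J{\left(C \right)} = 0 C = 0$)
$w{\left(-8 \right)} J{\left(-21 \right)} = 9 \cdot 0 = 0$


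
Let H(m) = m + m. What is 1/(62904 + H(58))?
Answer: 1/63020 ≈ 1.5868e-5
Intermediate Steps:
H(m) = 2*m
1/(62904 + H(58)) = 1/(62904 + 2*58) = 1/(62904 + 116) = 1/63020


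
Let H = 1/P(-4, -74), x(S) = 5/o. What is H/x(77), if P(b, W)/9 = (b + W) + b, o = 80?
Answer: -8/369 ≈ -0.021680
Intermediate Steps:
x(S) = 1/16 (x(S) = 5/80 = 5*(1/80) = 1/16)
P(b, W) = 9*W + 18*b (P(b, W) = 9*((b + W) + b) = 9*((W + b) + b) = 9*(W + 2*b) = 9*W + 18*b)
H = -1/738 (H = 1/(9*(-74) + 18*(-4)) = 1/(-666 - 72) = 1/(-738) = -1/738 ≈ -0.0013550)
H/x(77) = -1/(738*1/16) = -1/738*16 = -8/369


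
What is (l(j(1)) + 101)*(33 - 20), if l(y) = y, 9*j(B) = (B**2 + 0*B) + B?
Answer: 11843/9 ≈ 1315.9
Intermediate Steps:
j(B) = B/9 + B**2/9 (j(B) = ((B**2 + 0*B) + B)/9 = ((B**2 + 0) + B)/9 = (B**2 + B)/9 = (B + B**2)/9 = B/9 + B**2/9)
(l(j(1)) + 101)*(33 - 20) = ((1/9)*1*(1 + 1) + 101)*(33 - 20) = ((1/9)*1*2 + 101)*13 = (2/9 + 101)*13 = (911/9)*13 = 11843/9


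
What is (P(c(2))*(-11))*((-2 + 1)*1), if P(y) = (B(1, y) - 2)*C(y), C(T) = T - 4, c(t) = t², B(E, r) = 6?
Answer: 0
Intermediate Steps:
C(T) = -4 + T
P(y) = -16 + 4*y (P(y) = (6 - 2)*(-4 + y) = 4*(-4 + y) = -16 + 4*y)
(P(c(2))*(-11))*((-2 + 1)*1) = ((-16 + 4*2²)*(-11))*((-2 + 1)*1) = ((-16 + 4*4)*(-11))*(-1*1) = ((-16 + 16)*(-11))*(-1) = (0*(-11))*(-1) = 0*(-1) = 0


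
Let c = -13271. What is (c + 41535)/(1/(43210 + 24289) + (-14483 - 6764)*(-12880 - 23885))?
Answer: 953895868/26363285408273 ≈ 3.6183e-5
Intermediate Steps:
(c + 41535)/(1/(43210 + 24289) + (-14483 - 6764)*(-12880 - 23885)) = (-13271 + 41535)/(1/(43210 + 24289) + (-14483 - 6764)*(-12880 - 23885)) = 28264/(1/67499 - 21247*(-36765)) = 28264/(1/67499 + 781145955) = 28264/(52726570816546/67499) = 28264*(67499/52726570816546) = 953895868/26363285408273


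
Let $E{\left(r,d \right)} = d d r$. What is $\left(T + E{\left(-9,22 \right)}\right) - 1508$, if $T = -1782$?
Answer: $-7646$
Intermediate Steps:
$E{\left(r,d \right)} = r d^{2}$ ($E{\left(r,d \right)} = d^{2} r = r d^{2}$)
$\left(T + E{\left(-9,22 \right)}\right) - 1508 = \left(-1782 - 9 \cdot 22^{2}\right) - 1508 = \left(-1782 - 4356\right) - 1508 = -6138 - 1508 = -7646$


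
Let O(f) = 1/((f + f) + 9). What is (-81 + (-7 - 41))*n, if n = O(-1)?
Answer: -129/7 ≈ -18.429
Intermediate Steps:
O(f) = 1/(9 + 2*f) (O(f) = 1/(2*f + 9) = 1/(9 + 2*f))
n = ⅐ (n = 1/(9 + 2*(-1)) = 1/(9 - 2) = 1/7 = ⅐ ≈ 0.14286)
(-81 + (-7 - 41))*n = (-81 + (-7 - 41))*(⅐) = (-81 - 48)*(⅐) = -129*⅐ = -129/7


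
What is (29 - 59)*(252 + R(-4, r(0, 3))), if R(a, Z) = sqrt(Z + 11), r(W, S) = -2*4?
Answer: -7560 - 30*sqrt(3) ≈ -7612.0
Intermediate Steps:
r(W, S) = -8
R(a, Z) = sqrt(11 + Z)
(29 - 59)*(252 + R(-4, r(0, 3))) = (29 - 59)*(252 + sqrt(11 - 8)) = -30*(252 + sqrt(3)) = -7560 - 30*sqrt(3)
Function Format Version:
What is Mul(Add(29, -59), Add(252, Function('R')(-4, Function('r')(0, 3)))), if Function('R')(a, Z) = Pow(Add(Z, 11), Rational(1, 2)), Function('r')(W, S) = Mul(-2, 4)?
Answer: Add(-7560, Mul(-30, Pow(3, Rational(1, 2)))) ≈ -7612.0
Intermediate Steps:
Function('r')(W, S) = -8
Function('R')(a, Z) = Pow(Add(11, Z), Rational(1, 2))
Mul(Add(29, -59), Add(252, Function('R')(-4, Function('r')(0, 3)))) = Mul(Add(29, -59), Add(252, Pow(Add(11, -8), Rational(1, 2)))) = Mul(-30, Add(252, Pow(3, Rational(1, 2)))) = Add(-7560, Mul(-30, Pow(3, Rational(1, 2))))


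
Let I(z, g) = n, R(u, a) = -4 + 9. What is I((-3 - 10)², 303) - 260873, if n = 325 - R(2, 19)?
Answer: -260553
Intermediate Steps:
R(u, a) = 5
n = 320 (n = 325 - 1*5 = 325 - 5 = 320)
I(z, g) = 320
I((-3 - 10)², 303) - 260873 = 320 - 260873 = -260553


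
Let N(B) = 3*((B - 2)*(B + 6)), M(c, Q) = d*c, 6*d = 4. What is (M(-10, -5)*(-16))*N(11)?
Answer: 48960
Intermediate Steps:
d = 2/3 (d = (1/6)*4 = 2/3 ≈ 0.66667)
M(c, Q) = 2*c/3
N(B) = 3*(-2 + B)*(6 + B) (N(B) = 3*((-2 + B)*(6 + B)) = 3*(-2 + B)*(6 + B))
(M(-10, -5)*(-16))*N(11) = (((2/3)*(-10))*(-16))*(-36 + 3*11**2 + 12*11) = (-20/3*(-16))*(-36 + 3*121 + 132) = 320*(-36 + 363 + 132)/3 = (320/3)*459 = 48960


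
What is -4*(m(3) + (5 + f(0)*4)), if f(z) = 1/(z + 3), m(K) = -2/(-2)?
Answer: -88/3 ≈ -29.333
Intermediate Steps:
m(K) = 1 (m(K) = -2*(-½) = 1)
f(z) = 1/(3 + z)
-4*(m(3) + (5 + f(0)*4)) = -4*(1 + (5 + 4/(3 + 0))) = -4*(1 + (5 + 4/3)) = -4*(1 + 19/3) = -4*22/3 = -88/3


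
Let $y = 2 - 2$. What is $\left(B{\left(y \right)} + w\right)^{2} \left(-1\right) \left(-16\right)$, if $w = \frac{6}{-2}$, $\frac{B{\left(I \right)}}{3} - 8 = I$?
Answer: $7056$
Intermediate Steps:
$y = 0$ ($y = 2 - 2 = 0$)
$B{\left(I \right)} = 24 + 3 I$
$w = -3$ ($w = 6 \left(- \frac{1}{2}\right) = -3$)
$\left(B{\left(y \right)} + w\right)^{2} \left(-1\right) \left(-16\right) = \left(\left(24 + 3 \cdot 0\right) - 3\right)^{2} \left(-1\right) \left(-16\right) = \left(\left(24 + 0\right) - 3\right)^{2} \left(-1\right) \left(-16\right) = \left(24 - 3\right)^{2} \left(-1\right) \left(-16\right) = 21^{2} \left(-1\right) \left(-16\right) = 441 \left(-1\right) \left(-16\right) = \left(-441\right) \left(-16\right) = 7056$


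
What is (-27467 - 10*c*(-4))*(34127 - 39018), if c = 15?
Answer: 131406497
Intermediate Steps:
(-27467 - 10*c*(-4))*(34127 - 39018) = (-27467 - 10*15*(-4))*(34127 - 39018) = (-27467 - 150*(-4))*(-4891) = (-27467 + 600)*(-4891) = -26867*(-4891) = 131406497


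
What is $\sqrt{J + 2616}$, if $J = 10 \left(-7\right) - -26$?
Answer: $2 \sqrt{643} \approx 50.715$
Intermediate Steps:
$J = -44$ ($J = -70 + 26 = -44$)
$\sqrt{J + 2616} = \sqrt{-44 + 2616} = \sqrt{2572} = 2 \sqrt{643}$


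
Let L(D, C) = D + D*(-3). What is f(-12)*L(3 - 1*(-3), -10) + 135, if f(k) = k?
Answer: 279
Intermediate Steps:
L(D, C) = -2*D (L(D, C) = D - 3*D = -2*D)
f(-12)*L(3 - 1*(-3), -10) + 135 = -(-24)*(3 - 1*(-3)) + 135 = -(-24)*(3 + 3) + 135 = -(-24)*6 + 135 = -12*(-12) + 135 = 144 + 135 = 279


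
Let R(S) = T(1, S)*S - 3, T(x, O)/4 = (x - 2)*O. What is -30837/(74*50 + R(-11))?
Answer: -10279/1071 ≈ -9.5976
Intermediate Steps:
T(x, O) = 4*O*(-2 + x) (T(x, O) = 4*((x - 2)*O) = 4*((-2 + x)*O) = 4*(O*(-2 + x)) = 4*O*(-2 + x))
R(S) = -3 - 4*S² (R(S) = (4*S*(-2 + 1))*S - 3 = (4*S*(-1))*S - 3 = (-4*S)*S - 3 = -4*S² - 3 = -3 - 4*S²)
-30837/(74*50 + R(-11)) = -30837/(74*50 + (-3 - 4*(-11)²)) = -30837/(3700 + (-3 - 4*121)) = -30837/(3700 + (-3 - 484)) = -30837/(3700 - 487) = -30837/3213 = -30837*1/3213 = -10279/1071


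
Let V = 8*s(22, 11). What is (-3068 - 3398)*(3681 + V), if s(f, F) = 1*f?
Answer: -24939362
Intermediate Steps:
s(f, F) = f
V = 176 (V = 8*22 = 176)
(-3068 - 3398)*(3681 + V) = (-3068 - 3398)*(3681 + 176) = -6466*3857 = -24939362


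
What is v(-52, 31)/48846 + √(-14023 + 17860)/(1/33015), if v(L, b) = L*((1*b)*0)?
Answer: 33015*√3837 ≈ 2.0451e+6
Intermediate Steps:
v(L, b) = 0 (v(L, b) = L*(b*0) = L*0 = 0)
v(-52, 31)/48846 + √(-14023 + 17860)/(1/33015) = 0/48846 + √(-14023 + 17860)/(1/33015) = 0*(1/48846) + √3837/(1/33015) = 0 + √3837*33015 = 0 + 33015*√3837 = 33015*√3837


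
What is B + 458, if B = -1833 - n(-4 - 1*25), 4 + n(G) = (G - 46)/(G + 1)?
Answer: -38463/28 ≈ -1373.7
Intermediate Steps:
n(G) = -4 + (-46 + G)/(1 + G) (n(G) = -4 + (G - 46)/(G + 1) = -4 + (-46 + G)/(1 + G))
B = -51287/28 (B = -1833 - (-50 - 3*(-4 - 1*25))/(1 + (-4 - 1*25)) = -1833 - (-50 - 3*(-4 - 25))/(1 + (-4 - 25)) = -1833 - (-50 - 3*(-29))/(1 - 29) = -1833 - (-50 + 87)/(-28) = -1833 - (-1)*37/28 = -1833 - 1*(-37/28) = -1833 + 37/28 = -51287/28 ≈ -1831.7)
B + 458 = -51287/28 + 458 = -38463/28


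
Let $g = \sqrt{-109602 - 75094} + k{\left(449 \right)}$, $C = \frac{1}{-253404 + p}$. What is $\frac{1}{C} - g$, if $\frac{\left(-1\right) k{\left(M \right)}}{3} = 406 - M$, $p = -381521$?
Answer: $-635054 - 2 i \sqrt{46174} \approx -6.3505 \cdot 10^{5} - 429.76 i$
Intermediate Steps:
$k{\left(M \right)} = -1218 + 3 M$ ($k{\left(M \right)} = - 3 \left(406 - M\right) = -1218 + 3 M$)
$C = - \frac{1}{634925}$ ($C = \frac{1}{-253404 - 381521} = \frac{1}{-634925} = - \frac{1}{634925} \approx -1.575 \cdot 10^{-6}$)
$g = 129 + 2 i \sqrt{46174}$ ($g = \sqrt{-109602 - 75094} + \left(-1218 + 3 \cdot 449\right) = \sqrt{-184696} + \left(-1218 + 1347\right) = 2 i \sqrt{46174} + 129 = 129 + 2 i \sqrt{46174} \approx 129.0 + 429.76 i$)
$\frac{1}{C} - g = \frac{1}{- \frac{1}{634925}} - \left(129 + 2 i \sqrt{46174}\right) = -634925 - \left(129 + 2 i \sqrt{46174}\right) = -635054 - 2 i \sqrt{46174}$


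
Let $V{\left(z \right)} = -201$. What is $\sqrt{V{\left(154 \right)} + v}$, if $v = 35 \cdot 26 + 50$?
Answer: $\sqrt{759} \approx 27.55$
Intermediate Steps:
$v = 960$ ($v = 910 + 50 = 960$)
$\sqrt{V{\left(154 \right)} + v} = \sqrt{-201 + 960} = \sqrt{759}$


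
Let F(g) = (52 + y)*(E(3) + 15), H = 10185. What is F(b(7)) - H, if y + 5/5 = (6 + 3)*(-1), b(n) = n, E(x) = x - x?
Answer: -9555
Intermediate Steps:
E(x) = 0
y = -10 (y = -1 + (6 + 3)*(-1) = -1 + 9*(-1) = -1 - 9 = -10)
F(g) = 630 (F(g) = (52 - 10)*(0 + 15) = 42*15 = 630)
F(b(7)) - H = 630 - 1*10185 = 630 - 10185 = -9555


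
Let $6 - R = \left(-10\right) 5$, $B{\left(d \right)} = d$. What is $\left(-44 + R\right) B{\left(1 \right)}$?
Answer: $12$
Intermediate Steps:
$R = 56$ ($R = 6 - \left(-10\right) 5 = 6 - -50 = 6 + 50 = 56$)
$\left(-44 + R\right) B{\left(1 \right)} = \left(-44 + 56\right) 1 = 12 \cdot 1 = 12$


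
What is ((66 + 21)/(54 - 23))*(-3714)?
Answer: -323118/31 ≈ -10423.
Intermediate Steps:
((66 + 21)/(54 - 23))*(-3714) = (87/31)*(-3714) = -323118/31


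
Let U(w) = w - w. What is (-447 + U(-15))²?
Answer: 199809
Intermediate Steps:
U(w) = 0
(-447 + U(-15))² = (-447 + 0)² = (-447)² = 199809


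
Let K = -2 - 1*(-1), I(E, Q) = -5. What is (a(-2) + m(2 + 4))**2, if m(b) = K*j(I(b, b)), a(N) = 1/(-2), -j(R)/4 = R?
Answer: 1681/4 ≈ 420.25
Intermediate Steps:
j(R) = -4*R
a(N) = -1/2
K = -1 (K = -2 + 1 = -1)
m(b) = -20 (m(b) = -(-4)*(-5) = -1*20 = -20)
(a(-2) + m(2 + 4))**2 = (-1/2 - 20)**2 = (-41/2)**2 = 1681/4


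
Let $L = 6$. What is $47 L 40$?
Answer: $11280$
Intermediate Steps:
$47 L 40 = 47 \cdot 6 \cdot 40 = 282 \cdot 40 = 11280$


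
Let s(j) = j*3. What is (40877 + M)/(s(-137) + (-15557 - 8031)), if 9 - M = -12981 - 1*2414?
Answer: -56281/23999 ≈ -2.3451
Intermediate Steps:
M = 15404 (M = 9 - (-12981 - 1*2414) = 9 - (-12981 - 2414) = 9 - 1*(-15395) = 9 + 15395 = 15404)
s(j) = 3*j
(40877 + M)/(s(-137) + (-15557 - 8031)) = (40877 + 15404)/(3*(-137) + (-15557 - 8031)) = 56281/(-411 - 23588) = 56281/(-23999) = 56281*(-1/23999) = -56281/23999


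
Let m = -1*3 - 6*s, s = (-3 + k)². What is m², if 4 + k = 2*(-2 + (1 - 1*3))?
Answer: 1830609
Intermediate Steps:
k = -12 (k = -4 + 2*(-2 + (1 - 1*3)) = -4 + 2*(-2 + (1 - 3)) = -4 + 2*(-2 - 2) = -4 + 2*(-4) = -4 - 8 = -12)
s = 225 (s = (-3 - 12)² = (-15)² = 225)
m = -1353 (m = -1*3 - 6*225 = -3 - 1350 = -1353)
m² = (-1353)² = 1830609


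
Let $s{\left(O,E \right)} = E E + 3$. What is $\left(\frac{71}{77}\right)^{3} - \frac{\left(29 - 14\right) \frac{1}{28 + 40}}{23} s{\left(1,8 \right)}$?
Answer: $\frac{100957139}{714017612} \approx 0.14139$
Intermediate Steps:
$s{\left(O,E \right)} = 3 + E^{2}$ ($s{\left(O,E \right)} = E^{2} + 3 = 3 + E^{2}$)
$\left(\frac{71}{77}\right)^{3} - \frac{\left(29 - 14\right) \frac{1}{28 + 40}}{23} s{\left(1,8 \right)} = \left(\frac{71}{77}\right)^{3} - \frac{\left(29 - 14\right) \frac{1}{28 + 40}}{23} \left(3 + 8^{2}\right) = \left(71 \cdot \frac{1}{77}\right)^{3} - \frac{15 \cdot \frac{1}{68}}{23} \left(3 + 64\right) = \left(\frac{71}{77}\right)^{3} - \frac{15 \cdot \frac{1}{68}}{23} \cdot 67 = \frac{357911}{456533} - \frac{1}{23} \cdot \frac{15}{68} \cdot 67 = \frac{357911}{456533} - \frac{15}{1564} \cdot 67 = \frac{357911}{456533} - \frac{1005}{1564} = \frac{100957139}{714017612}$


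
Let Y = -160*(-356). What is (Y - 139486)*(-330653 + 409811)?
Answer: -6532593108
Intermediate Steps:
Y = 56960
(Y - 139486)*(-330653 + 409811) = (56960 - 139486)*(-330653 + 409811) = -82526*79158 = -6532593108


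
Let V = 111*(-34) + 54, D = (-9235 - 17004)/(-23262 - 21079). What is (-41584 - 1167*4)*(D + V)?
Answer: 7627985340812/44341 ≈ 1.7203e+8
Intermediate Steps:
D = 26239/44341 (D = -26239/(-44341) = -26239*(-1/44341) = 26239/44341 ≈ 0.59175)
V = -3720 (V = -3774 + 54 = -3720)
(-41584 - 1167*4)*(D + V) = (-41584 - 1167*4)*(26239/44341 - 3720) = (-41584 - 4668)*(-164922281/44341) = -46252*(-164922281/44341) = 7627985340812/44341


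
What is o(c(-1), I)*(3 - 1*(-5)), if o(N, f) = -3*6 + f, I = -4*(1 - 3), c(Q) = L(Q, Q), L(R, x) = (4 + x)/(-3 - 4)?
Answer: -80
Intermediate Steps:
L(R, x) = -4/7 - x/7 (L(R, x) = (4 + x)/(-7) = (4 + x)*(-⅐) = -4/7 - x/7)
c(Q) = -4/7 - Q/7
I = 8 (I = -4*(-2) = 8)
o(N, f) = -18 + f
o(c(-1), I)*(3 - 1*(-5)) = (-18 + 8)*(3 - 1*(-5)) = -10*(3 + 5) = -10*8 = -80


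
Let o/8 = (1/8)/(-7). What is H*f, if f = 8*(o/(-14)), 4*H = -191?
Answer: -191/49 ≈ -3.8980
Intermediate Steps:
o = -⅐ (o = 8*((1/8)/(-7)) = 8*((1*(⅛))*(-⅐)) = 8*((⅛)*(-⅐)) = 8*(-1/56) = -⅐ ≈ -0.14286)
H = -191/4 (H = (¼)*(-191) = -191/4 ≈ -47.750)
f = 4/49 (f = 8*(-⅐/(-14)) = 8*(-⅐*(-1/14)) = 8*(1/98) = 4/49 ≈ 0.081633)
H*f = -191/4*4/49 = -191/49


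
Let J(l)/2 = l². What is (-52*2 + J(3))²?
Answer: 7396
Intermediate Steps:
J(l) = 2*l²
(-52*2 + J(3))² = (-52*2 + 2*3²)² = (-104 + 2*9)² = (-104 + 18)² = (-86)² = 7396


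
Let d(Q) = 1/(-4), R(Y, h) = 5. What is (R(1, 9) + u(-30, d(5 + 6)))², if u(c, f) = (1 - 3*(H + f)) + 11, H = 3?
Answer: 1225/16 ≈ 76.563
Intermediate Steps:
d(Q) = -¼
u(c, f) = 3 - 3*f (u(c, f) = (1 - 3*(3 + f)) + 11 = (1 + (-9 - 3*f)) + 11 = (-8 - 3*f) + 11 = 3 - 3*f)
(R(1, 9) + u(-30, d(5 + 6)))² = (5 + (3 - 3*(-¼)))² = (5 + (3 + ¾))² = (5 + 15/4)² = (35/4)² = 1225/16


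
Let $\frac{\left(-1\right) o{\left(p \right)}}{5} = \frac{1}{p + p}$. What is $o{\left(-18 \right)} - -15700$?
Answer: $\frac{565205}{36} \approx 15700.0$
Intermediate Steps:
$o{\left(p \right)} = - \frac{5}{2 p}$ ($o{\left(p \right)} = - \frac{5}{p + p} = - \frac{5}{2 p}$)
$o{\left(-18 \right)} - -15700 = - \frac{5}{2 \left(-18\right)} - -15700 = \left(- \frac{5}{2}\right) \left(- \frac{1}{18}\right) + 15700 = \frac{5}{36} + 15700 = \frac{565205}{36}$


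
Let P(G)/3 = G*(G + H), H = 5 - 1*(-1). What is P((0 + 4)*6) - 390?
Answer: 1770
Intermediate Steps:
H = 6 (H = 5 + 1 = 6)
P(G) = 3*G*(6 + G) (P(G) = 3*(G*(G + 6)) = 3*(G*(6 + G)) = 3*G*(6 + G))
P((0 + 4)*6) - 390 = 3*((0 + 4)*6)*(6 + (0 + 4)*6) - 390 = 3*(4*6)*(6 + 4*6) - 390 = 3*24*(6 + 24) - 390 = 3*24*30 - 390 = 2160 - 390 = 1770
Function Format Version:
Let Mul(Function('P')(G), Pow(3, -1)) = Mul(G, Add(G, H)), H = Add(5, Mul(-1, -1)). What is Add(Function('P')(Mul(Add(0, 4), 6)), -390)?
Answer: 1770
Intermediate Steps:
H = 6 (H = Add(5, 1) = 6)
Function('P')(G) = Mul(3, G, Add(6, G)) (Function('P')(G) = Mul(3, Mul(G, Add(G, 6))) = Mul(3, Mul(G, Add(6, G))) = Mul(3, G, Add(6, G)))
Add(Function('P')(Mul(Add(0, 4), 6)), -390) = Add(Mul(3, Mul(Add(0, 4), 6), Add(6, Mul(Add(0, 4), 6))), -390) = Add(Mul(3, Mul(4, 6), Add(6, Mul(4, 6))), -390) = Add(Mul(3, 24, Add(6, 24)), -390) = Add(Mul(3, 24, 30), -390) = Add(2160, -390) = 1770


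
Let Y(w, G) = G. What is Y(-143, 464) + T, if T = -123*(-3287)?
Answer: 404765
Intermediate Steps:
T = 404301
Y(-143, 464) + T = 464 + 404301 = 404765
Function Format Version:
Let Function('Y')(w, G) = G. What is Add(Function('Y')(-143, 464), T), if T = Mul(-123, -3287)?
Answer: 404765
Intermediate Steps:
T = 404301
Add(Function('Y')(-143, 464), T) = Add(464, 404301) = 404765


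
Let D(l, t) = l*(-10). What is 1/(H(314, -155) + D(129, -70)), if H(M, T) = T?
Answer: -1/1445 ≈ -0.00069204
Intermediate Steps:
D(l, t) = -10*l
1/(H(314, -155) + D(129, -70)) = 1/(-155 - 10*129) = 1/(-155 - 1290) = 1/(-1445) = -1/1445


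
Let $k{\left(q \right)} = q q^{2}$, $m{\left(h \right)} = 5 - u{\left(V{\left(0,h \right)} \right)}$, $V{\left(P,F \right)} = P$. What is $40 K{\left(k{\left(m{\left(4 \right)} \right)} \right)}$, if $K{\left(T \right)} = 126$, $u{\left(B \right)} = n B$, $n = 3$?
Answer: $5040$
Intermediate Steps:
$u{\left(B \right)} = 3 B$
$m{\left(h \right)} = 5$ ($m{\left(h \right)} = 5 - 3 \cdot 0 = 5 - 0 = 5 + 0 = 5$)
$k{\left(q \right)} = q^{3}$
$40 K{\left(k{\left(m{\left(4 \right)} \right)} \right)} = 40 \cdot 126 = 5040$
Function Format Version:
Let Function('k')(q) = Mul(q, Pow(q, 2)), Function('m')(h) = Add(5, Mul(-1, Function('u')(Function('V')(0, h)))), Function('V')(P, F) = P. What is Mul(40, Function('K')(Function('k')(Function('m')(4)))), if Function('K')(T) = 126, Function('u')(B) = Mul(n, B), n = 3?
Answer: 5040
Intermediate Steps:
Function('u')(B) = Mul(3, B)
Function('m')(h) = 5 (Function('m')(h) = Add(5, Mul(-1, Mul(3, 0))) = Add(5, Mul(-1, 0)) = Add(5, 0) = 5)
Function('k')(q) = Pow(q, 3)
Mul(40, Function('K')(Function('k')(Function('m')(4)))) = Mul(40, 126) = 5040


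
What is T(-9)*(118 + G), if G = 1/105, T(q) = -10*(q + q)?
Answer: 148692/7 ≈ 21242.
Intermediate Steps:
T(q) = -20*q
G = 1/105 ≈ 0.0095238
T(-9)*(118 + G) = (-20*(-9))*(118 + 1/105) = 180*(12391/105) = 148692/7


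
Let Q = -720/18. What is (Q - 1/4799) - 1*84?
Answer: -595077/4799 ≈ -124.00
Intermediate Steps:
Q = -40 (Q = -720/18 = -144*5/18 = -40)
(Q - 1/4799) - 1*84 = (-40 - 1/4799) - 1*84 = (-40 - 1*1/4799) - 84 = (-40 - 1/4799) - 84 = -191961/4799 - 84 = -595077/4799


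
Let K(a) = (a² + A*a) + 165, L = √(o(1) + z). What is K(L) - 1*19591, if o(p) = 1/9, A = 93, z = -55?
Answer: -175328/9 + 31*I*√494 ≈ -19481.0 + 689.01*I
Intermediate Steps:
o(p) = ⅑
L = I*√494/3 (L = √(⅑ - 55) = √(-494/9) = I*√494/3 ≈ 7.4087*I)
K(a) = 165 + a² + 93*a (K(a) = (a² + 93*a) + 165 = 165 + a² + 93*a)
K(L) - 1*19591 = (165 + (I*√494/3)² + 93*(I*√494/3)) - 1*19591 = (165 - 494/9 + 31*I*√494) - 19591 = (991/9 + 31*I*√494) - 19591 = -175328/9 + 31*I*√494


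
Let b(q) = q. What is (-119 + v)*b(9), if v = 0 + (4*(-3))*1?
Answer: -1179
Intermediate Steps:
v = -12 (v = 0 - 12*1 = 0 - 12 = -12)
(-119 + v)*b(9) = (-119 - 12)*9 = -131*9 = -1179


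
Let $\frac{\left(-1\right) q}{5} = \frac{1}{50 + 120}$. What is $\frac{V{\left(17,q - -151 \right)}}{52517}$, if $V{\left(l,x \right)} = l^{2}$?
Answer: $\frac{289}{52517} \approx 0.005503$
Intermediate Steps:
$q = - \frac{1}{34}$ ($q = - \frac{5}{50 + 120} = - \frac{5}{170} = \left(-5\right) \frac{1}{170} = - \frac{1}{34} \approx -0.029412$)
$\frac{V{\left(17,q - -151 \right)}}{52517} = \frac{17^{2}}{52517} = 289 \cdot \frac{1}{52517} = \frac{289}{52517}$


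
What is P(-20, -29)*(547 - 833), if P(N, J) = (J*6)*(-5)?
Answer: -248820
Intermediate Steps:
P(N, J) = -30*J (P(N, J) = (6*J)*(-5) = -30*J)
P(-20, -29)*(547 - 833) = (-30*(-29))*(547 - 833) = 870*(-286) = -248820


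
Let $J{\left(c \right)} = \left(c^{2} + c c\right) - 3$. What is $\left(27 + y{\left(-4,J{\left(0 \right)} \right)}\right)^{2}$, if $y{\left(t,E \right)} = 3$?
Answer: $900$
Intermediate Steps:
$J{\left(c \right)} = -3 + 2 c^{2}$ ($J{\left(c \right)} = \left(c^{2} + c^{2}\right) - 3 = 2 c^{2} - 3 = -3 + 2 c^{2}$)
$\left(27 + y{\left(-4,J{\left(0 \right)} \right)}\right)^{2} = \left(27 + 3\right)^{2} = 30^{2} = 900$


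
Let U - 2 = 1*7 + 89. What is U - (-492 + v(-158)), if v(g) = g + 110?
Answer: 638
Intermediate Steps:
v(g) = 110 + g
U = 98 (U = 2 + (1*7 + 89) = 2 + (7 + 89) = 2 + 96 = 98)
U - (-492 + v(-158)) = 98 - (-492 + (110 - 158)) = 98 - (-492 - 48) = 98 - 1*(-540) = 98 + 540 = 638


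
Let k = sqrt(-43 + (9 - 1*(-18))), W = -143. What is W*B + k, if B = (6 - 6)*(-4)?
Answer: 4*I ≈ 4.0*I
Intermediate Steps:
B = 0 (B = 0*(-4) = 0)
k = 4*I (k = sqrt(-43 + (9 + 18)) = sqrt(-43 + 27) = sqrt(-16) = 4*I ≈ 4.0*I)
W*B + k = -143*0 + 4*I = 0 + 4*I = 4*I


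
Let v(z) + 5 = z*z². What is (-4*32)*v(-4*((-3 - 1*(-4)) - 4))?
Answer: -220544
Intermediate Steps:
v(z) = -5 + z³ (v(z) = -5 + z*z² = -5 + z³)
(-4*32)*v(-4*((-3 - 1*(-4)) - 4)) = (-4*32)*(-5 + (-4*((-3 - 1*(-4)) - 4))³) = -128*(-5 + (-4*((-3 + 4) - 4))³) = -128*(-5 + (-4*(1 - 4))³) = -128*(-5 + (-4*(-3))³) = -128*(-5 + 12³) = -128*(-5 + 1728) = -128*1723 = -220544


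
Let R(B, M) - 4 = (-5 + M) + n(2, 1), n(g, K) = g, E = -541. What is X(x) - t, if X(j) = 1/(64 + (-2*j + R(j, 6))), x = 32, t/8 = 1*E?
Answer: 30297/7 ≈ 4328.1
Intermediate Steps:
t = -4328 (t = 8*(1*(-541)) = 8*(-541) = -4328)
R(B, M) = 1 + M (R(B, M) = 4 + ((-5 + M) + 2) = 4 + (-3 + M) = 1 + M)
X(j) = 1/(71 - 2*j) (X(j) = 1/(64 + (-2*j + (1 + 6))) = 1/(64 + (-2*j + 7)) = 1/(64 + (7 - 2*j)) = 1/(71 - 2*j))
X(x) - t = 1/(71 - 2*32) - 1*(-4328) = 1/(71 - 64) + 4328 = 1/7 + 4328 = ⅐ + 4328 = 30297/7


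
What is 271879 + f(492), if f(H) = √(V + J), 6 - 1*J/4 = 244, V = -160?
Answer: 271879 + 2*I*√278 ≈ 2.7188e+5 + 33.347*I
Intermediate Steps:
J = -952 (J = 24 - 4*244 = 24 - 976 = -952)
f(H) = 2*I*√278 (f(H) = √(-160 - 952) = √(-1112) = 2*I*√278)
271879 + f(492) = 271879 + 2*I*√278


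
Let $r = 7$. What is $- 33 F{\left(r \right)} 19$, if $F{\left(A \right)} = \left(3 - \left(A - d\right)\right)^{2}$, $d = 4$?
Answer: $0$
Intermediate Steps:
$F{\left(A \right)} = \left(7 - A\right)^{2}$ ($F{\left(A \right)} = \left(3 - \left(-4 + A\right)\right)^{2} = \left(7 - A\right)^{2}$)
$- 33 F{\left(r \right)} 19 = - 33 \left(7 - 7\right)^{2} \cdot 19 = - 33 \cdot 0^{2} \cdot 19 = \left(-33\right) 0 \cdot 19 = 0 \cdot 19 = 0$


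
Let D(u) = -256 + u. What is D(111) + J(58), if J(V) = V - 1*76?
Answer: -163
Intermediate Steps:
J(V) = -76 + V (J(V) = V - 76 = -76 + V)
D(111) + J(58) = (-256 + 111) + (-76 + 58) = -145 - 18 = -163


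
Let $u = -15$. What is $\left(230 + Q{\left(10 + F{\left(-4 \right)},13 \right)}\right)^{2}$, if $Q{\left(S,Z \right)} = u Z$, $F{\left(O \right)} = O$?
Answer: $1225$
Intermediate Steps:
$Q{\left(S,Z \right)} = - 15 Z$
$\left(230 + Q{\left(10 + F{\left(-4 \right)},13 \right)}\right)^{2} = \left(230 - 195\right)^{2} = 35^{2} = 1225$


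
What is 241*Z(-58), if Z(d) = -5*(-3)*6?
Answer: 21690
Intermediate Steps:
Z(d) = 90 (Z(d) = 15*6 = 90)
241*Z(-58) = 241*90 = 21690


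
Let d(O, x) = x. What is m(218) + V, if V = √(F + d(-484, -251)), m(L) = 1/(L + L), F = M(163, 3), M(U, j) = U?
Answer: 1/436 + 2*I*√22 ≈ 0.0022936 + 9.3808*I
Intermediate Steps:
F = 163
m(L) = 1/(2*L)
V = 2*I*√22 (V = √(163 - 251) = √(-88) = 2*I*√22 ≈ 9.3808*I)
m(218) + V = (½)/218 + 2*I*√22 = (½)*(1/218) + 2*I*√22 = 1/436 + 2*I*√22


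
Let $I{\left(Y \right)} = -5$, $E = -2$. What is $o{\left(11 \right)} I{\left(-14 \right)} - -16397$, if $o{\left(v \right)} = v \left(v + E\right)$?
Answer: $15902$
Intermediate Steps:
$o{\left(v \right)} = v \left(-2 + v\right)$ ($o{\left(v \right)} = v \left(v - 2\right) = v \left(-2 + v\right)$)
$o{\left(11 \right)} I{\left(-14 \right)} - -16397 = 11 \left(-2 + 11\right) \left(-5\right) - -16397 = 11 \cdot 9 \left(-5\right) + 16397 = 99 \left(-5\right) + 16397 = -495 + 16397 = 15902$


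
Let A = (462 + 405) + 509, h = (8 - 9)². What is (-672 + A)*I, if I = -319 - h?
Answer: -225280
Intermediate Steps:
h = 1 (h = (-1)² = 1)
I = -320 (I = -319 - 1*1 = -319 - 1 = -320)
A = 1376 (A = 867 + 509 = 1376)
(-672 + A)*I = (-672 + 1376)*(-320) = 704*(-320) = -225280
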